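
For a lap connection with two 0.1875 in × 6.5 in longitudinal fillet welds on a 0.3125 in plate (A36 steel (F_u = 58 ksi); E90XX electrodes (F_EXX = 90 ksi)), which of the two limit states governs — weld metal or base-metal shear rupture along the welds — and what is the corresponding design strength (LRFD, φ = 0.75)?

t_e = 0.707 × 0.1875 = 0.1326 in; L = 13 in.
Weld metal: φR_n = 0.75 × 0.6 × 90 × 0.1326 × 13 = 69.79 kip.
Base metal (shear rupture): φR_n = 0.75 × 0.6 × 58 × 0.3125 × 13 = 106 kip.
Governing: weld metal.

φR_n ≈ 69.8 kip (weld metal governs)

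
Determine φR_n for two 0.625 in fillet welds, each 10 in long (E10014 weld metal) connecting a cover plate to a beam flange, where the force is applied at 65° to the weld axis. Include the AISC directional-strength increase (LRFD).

φR_n ≈ 569 kips

E100XX → F_EXX = 100 ksi.
t_e = 0.707 × 0.625 = 0.4419 in; A_we = 0.4419 × 20 = 8.837 in².
Directional factor: 1.0 + 0.5 sin^1.5(65°) = 1.431.
F_nw = 0.6 × 100 × 1.431 = 85.88 ksi.
φR_n = 0.75 × 85.88 × 8.837 = 569.3 kips.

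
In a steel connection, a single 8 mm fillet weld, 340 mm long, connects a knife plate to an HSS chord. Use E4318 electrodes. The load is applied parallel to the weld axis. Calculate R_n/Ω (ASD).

E43XX → F_EXX = 430 MPa.
Effective throat t_e = 0.707 × 8 = 5.656 mm.
Total length L = 340 mm; A_we = 5.656 × 340 = 1923 mm².
F_nw = 0.6 F_EXX = 0.6 × 430 = 258 MPa.
R_n = 258 × 1923 × 10⁻³ = 496.1 kN; R_n/Ω = 496.1/2.0 = 248.1 kN.

R_n/Ω ≈ 248 kN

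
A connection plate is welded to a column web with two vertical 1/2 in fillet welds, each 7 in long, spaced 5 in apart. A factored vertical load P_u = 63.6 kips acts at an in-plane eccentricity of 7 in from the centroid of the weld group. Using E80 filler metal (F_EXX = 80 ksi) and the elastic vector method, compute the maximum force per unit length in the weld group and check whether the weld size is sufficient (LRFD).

Total weld length L_w = 14 in. Treat welds as unit-width lines.
Polar moment about centroid: J = 2[d³/12 + d(b/2)²] = 2[7³/12 + 7×2.5²] = 144.7 in³.
Direct shear f_v = P/L_w = 63.6 / 14 = 4.543 kip/in (vertical).
Torsion M = P·e = 63.6 × 7 = 445.2 kip·in.
Critical point at (x, y) = (2.5, 3.5) from centroid. f_tx = M·y/J = 10.77 kip/in; f_ty = M·x/J = 7.694 kip/in.
Resultant f_max = √[f_tx² + (f_v + f_ty)²] = √[10.77² + (4.543 + 7.694)²] = 16.3 kip/in.
Capacity per unit length: φr_n = 0.75 × 0.6 × 80 × (0.707 × 0.5) = 12.73 kip/in.
16.3 > 12.73 → NOT adequate.

f_max ≈ 16.3 kip/in; NOT adequate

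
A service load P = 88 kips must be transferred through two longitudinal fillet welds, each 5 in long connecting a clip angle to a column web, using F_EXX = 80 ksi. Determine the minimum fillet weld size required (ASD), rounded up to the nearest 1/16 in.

w = 9/16 in

Total weld length L = 10 in.
Required throat t_e = P × Ω / (0.6 F_EXX × L) = 88 × 2.0 / (0.6 × 80 × 10) = 0.3667 in.
Required leg w = t_e / 0.707 = 0.5186 in → use 9/16 in.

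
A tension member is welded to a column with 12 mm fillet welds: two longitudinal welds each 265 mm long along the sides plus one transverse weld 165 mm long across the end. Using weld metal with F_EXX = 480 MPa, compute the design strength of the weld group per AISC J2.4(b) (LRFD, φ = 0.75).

t_e = 0.707 × 12 = 8.484 mm.
R_nwl = 0.6 × 480 × 8.484 × 530 × 10⁻³ = 1295 kN (longitudinal, 2 welds).
R_nwt = 0.6 × 480 × 8.484 × 165 × 10⁻³ = 403.2 kN (transverse, base value).
(i) R_nwl + R_nwt = 1698 kN; (ii) 0.85 R_nwl + 1.5 R_nwt = 1705 kN.
R_n = max = 1705 kN [governs: (ii)]; φR_n = 1279 kN.

φR_n ≈ 1280 kN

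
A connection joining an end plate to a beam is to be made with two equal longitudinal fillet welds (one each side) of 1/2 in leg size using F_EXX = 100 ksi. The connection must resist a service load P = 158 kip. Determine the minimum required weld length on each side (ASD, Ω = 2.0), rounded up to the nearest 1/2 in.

L = 7.5 in on each side

Throat t_e = 0.707 × 0.5 = 0.3535 in.
r_n/Ω = (0.6 × 100 × 0.3535) / 2.0 = 10.6 kip/in.
L_req = P / (r_n/Ω) = 158 / 10.6 = 14.9 in total.
Per side: 14.9 / 2 = 7.449 in.
Round up → use L = 7.5 in on each side.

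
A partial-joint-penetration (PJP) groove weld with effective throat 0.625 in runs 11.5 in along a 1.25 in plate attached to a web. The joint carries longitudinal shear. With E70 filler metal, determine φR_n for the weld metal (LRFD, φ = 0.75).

φR_n ≈ 226 kip

E70XX → F_EXX = 70 ksi.
Effective throat (given) t_e = 0.625 in.
A_we = 0.625 × 11.5 = 7.188 in².
F_nw = 0.6 F_EXX = 42 ksi.
φR_n = 0.75 × 42 × 7.188 = 226.4 kip.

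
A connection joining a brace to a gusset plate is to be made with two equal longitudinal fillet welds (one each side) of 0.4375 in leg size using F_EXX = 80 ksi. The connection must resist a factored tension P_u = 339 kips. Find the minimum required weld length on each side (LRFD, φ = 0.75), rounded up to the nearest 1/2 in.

L = 15.5 in on each side

Throat t_e = 0.707 × 0.4375 = 0.3093 in.
φr_n = 0.75 × 0.6 × 80 × 0.3093 = 11.14 kips/in.
L_req = P_u / φr_n = 339 / 11.14 = 30.44 in total.
Per side: 30.44 / 2 = 15.22 in.
Round up → use L = 15.5 in on each side.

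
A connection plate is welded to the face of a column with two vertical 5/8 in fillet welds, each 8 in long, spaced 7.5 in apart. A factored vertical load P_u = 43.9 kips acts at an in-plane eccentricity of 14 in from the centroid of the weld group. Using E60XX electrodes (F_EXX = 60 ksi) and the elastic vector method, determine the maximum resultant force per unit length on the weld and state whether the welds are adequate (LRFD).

Total weld length L_w = 16 in. Treat welds as unit-width lines.
Polar moment about centroid: J = 2[d³/12 + d(b/2)²] = 2[8³/12 + 8×3.75²] = 310.3 in³.
Direct shear f_v = P/L_w = 43.9 / 16 = 2.744 kip/in (vertical).
Torsion M = P·e = 43.9 × 14 = 614.6 kip·in.
Critical point at (x, y) = (3.75, 4) from centroid. f_tx = M·y/J = 7.922 kip/in; f_ty = M·x/J = 7.427 kip/in.
Resultant f_max = √[f_tx² + (f_v + f_ty)²] = √[7.922² + (2.744 + 7.427)²] = 12.89 kip/in.
Capacity per unit length: φr_n = 0.75 × 0.6 × 60 × (0.707 × 0.625) = 11.93 kip/in.
12.89 > 11.93 → NOT adequate.

f_max ≈ 12.9 kip/in; NOT adequate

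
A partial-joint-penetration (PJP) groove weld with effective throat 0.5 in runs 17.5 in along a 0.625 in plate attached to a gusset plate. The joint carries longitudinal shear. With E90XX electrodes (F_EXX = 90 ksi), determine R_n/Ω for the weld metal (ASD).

R_n/Ω ≈ 236 kip

Effective throat (given) t_e = 0.5 in.
A_we = 0.5 × 17.5 = 8.75 in².
F_nw = 0.6 F_EXX = 54 ksi.
R_n/Ω = (54 × 8.75) / 2.0 = 236.2 kip.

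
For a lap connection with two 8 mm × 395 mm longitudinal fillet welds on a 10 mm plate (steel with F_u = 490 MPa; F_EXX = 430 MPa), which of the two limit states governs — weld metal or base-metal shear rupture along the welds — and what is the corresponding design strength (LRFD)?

φR_n ≈ 865 kN (weld metal governs)

t_e = 0.707 × 8 = 5.656 mm; L = 790 mm.
Weld metal: φR_n = 0.75 × 0.6 × 430 × 5.656 × 790 × 10⁻³ = 864.6 kN.
Base metal (shear rupture): φR_n = 0.75 × 0.6 × 490 × 10 × 790 × 10⁻³ = 1742 kN.
Governing: weld metal.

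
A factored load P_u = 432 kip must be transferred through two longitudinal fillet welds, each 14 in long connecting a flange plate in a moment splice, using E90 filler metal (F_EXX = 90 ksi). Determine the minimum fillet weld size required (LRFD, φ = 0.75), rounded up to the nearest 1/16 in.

w = 9/16 in

Total weld length L = 28 in.
Required throat t_e = P_u / (φ × 0.6 F_EXX × L) = 432 / (0.75 × 0.6 × 90 × 28) = 0.381 in.
Required leg w = t_e / 0.707 = 0.5388 in → use 9/16 in.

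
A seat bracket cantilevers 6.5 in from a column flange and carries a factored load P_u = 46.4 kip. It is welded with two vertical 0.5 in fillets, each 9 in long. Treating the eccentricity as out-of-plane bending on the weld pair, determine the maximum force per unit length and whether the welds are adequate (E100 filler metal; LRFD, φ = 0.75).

E100XX → F_EXX = 100 ksi.
L_w = 2 × 9 = 18 in; section modulus (unit throat) S = 2 × L²/6 = 27 in².
Direct shear f_v = P/L_w = 46.4/18 = 2.578 kip/in.
Moment M = P × e = 46.4 × 6.5 = 301.6 kip·in; bending f_b = M/S = 11.17 kip/in.
f_max = √(f_v² + f_b²) = √(2.578² + 11.17²) = 11.46 kip/in.
φr_n = 0.75 × 0.6 × 100 × (0.707 × 0.5) = 15.91 kip/in → adequate.

f_max ≈ 11.5 kip/in; adequate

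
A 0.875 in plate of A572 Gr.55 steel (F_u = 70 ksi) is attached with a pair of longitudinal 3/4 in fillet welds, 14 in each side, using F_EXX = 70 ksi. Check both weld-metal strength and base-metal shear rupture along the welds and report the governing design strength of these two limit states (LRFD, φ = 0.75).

t_e = 0.707 × 0.75 = 0.5302 in; L = 28 in.
Weld metal: φR_n = 0.75 × 0.6 × 70 × 0.5302 × 28 = 467.7 kip.
Base metal (shear rupture): φR_n = 0.75 × 0.6 × 70 × 0.875 × 28 = 771.8 kip.
Governing: weld metal.

φR_n ≈ 468 kip (weld metal governs)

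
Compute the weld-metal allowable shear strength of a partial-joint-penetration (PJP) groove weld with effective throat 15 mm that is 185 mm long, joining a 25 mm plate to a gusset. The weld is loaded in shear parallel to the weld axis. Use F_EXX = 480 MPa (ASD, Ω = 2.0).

Effective throat (given) t_e = 15 mm.
A_we = 15 × 185 = 2775 mm².
F_nw = 0.6 F_EXX = 288 MPa.
R_n/Ω = (288 × 2775) / 2.0 × 10⁻³ = 399.6 kN.

R_n/Ω ≈ 400 kN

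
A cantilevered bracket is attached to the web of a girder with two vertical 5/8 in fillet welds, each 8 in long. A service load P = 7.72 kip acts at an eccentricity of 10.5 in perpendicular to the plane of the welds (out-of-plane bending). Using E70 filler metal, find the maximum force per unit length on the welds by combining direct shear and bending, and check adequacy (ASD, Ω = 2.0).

E70XX → F_EXX = 70 ksi.
L_w = 2 × 8 = 16 in; section modulus (unit throat) S = 2 × L²/6 = 21.33 in².
Direct shear f_v = P/L_w = 7.72/16 = 0.4825 kip/in.
Moment M = P × e = 7.72 × 10.5 = 81.06 kip·in; bending f_b = M/S = 3.8 kip/in.
f_max = √(f_v² + f_b²) = √(0.4825² + 3.8²) = 3.83 kip/in.
r_n/Ω = (1/2.0) × 0.6 × 70 × (0.707 × 0.625) = 9.279 kip/in → adequate.

f_max ≈ 3.83 kip/in; adequate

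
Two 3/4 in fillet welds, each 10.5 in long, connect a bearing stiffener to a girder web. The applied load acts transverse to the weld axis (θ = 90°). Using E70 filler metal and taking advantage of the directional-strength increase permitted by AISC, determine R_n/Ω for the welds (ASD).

E70XX → F_EXX = 70 ksi.
t_e = 0.707 × 0.75 = 0.5302 in; A_we = 0.5302 × 21 = 11.14 in².
Directional factor: 1.0 + 0.5 sin^1.5(90°) = 1.5.
F_nw = 0.6 × 70 × 1.5 = 63 ksi.
R_n/Ω = (63 × 11.14) / 2.0 = 350.8 kip.

R_n/Ω ≈ 351 kip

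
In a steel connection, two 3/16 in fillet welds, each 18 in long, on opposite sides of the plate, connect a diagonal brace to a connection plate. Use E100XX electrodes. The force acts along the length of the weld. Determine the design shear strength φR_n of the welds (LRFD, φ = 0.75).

φR_n ≈ 215 kips

E100XX → F_EXX = 100 ksi.
Effective throat t_e = 0.707 × 0.1875 = 0.1326 in.
Total length L = 36 in; A_we = 0.1326 × 36 = 4.772 in².
F_nw = 0.6 F_EXX = 0.6 × 100 = 60 ksi.
φR_n = 0.75 × 60 × 4.772 = 214.8 kips.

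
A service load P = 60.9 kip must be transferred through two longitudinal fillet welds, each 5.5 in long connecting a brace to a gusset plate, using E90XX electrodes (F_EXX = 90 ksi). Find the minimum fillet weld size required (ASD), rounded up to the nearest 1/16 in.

Total weld length L = 11 in.
Required throat t_e = P × Ω / (0.6 F_EXX × L) = 60.9 × 2.0 / (0.6 × 90 × 11) = 0.2051 in.
Required leg w = t_e / 0.707 = 0.29 in → use 5/16 in.

w = 5/16 in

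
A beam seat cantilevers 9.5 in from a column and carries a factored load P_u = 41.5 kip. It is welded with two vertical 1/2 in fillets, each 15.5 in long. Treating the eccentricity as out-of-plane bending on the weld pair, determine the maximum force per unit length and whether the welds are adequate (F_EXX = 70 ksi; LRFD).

f_max ≈ 5.1 kip/in; adequate

L_w = 2 × 15.5 = 31 in; section modulus (unit throat) S = 2 × L²/6 = 80.08 in².
Direct shear f_v = P/L_w = 41.5/31 = 1.339 kip/in.
Moment M = P × e = 41.5 × 9.5 = 394.25 kip·in; bending f_b = M/S = 4.923 kip/in.
f_max = √(f_v² + f_b²) = √(1.339² + 4.923²) = 5.102 kip/in.
φr_n = 0.75 × 0.6 × 70 × (0.707 × 0.5) = 11.14 kip/in → adequate.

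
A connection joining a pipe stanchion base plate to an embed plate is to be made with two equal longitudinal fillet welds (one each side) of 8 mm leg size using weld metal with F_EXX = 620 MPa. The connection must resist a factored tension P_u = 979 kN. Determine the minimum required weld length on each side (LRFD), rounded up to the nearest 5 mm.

L = 315 mm on each side

Throat t_e = 0.707 × 8 = 5.656 mm.
φr_n = 0.75 × 0.6 × 620 × 5.656 × 10⁻³ = 1.578 kN/mm.
L_req = P_u / φr_n = 979 / 1.578 = 620.4 mm total.
Per side: 620.4 / 2 = 310.2 mm.
Round up → use L = 315 mm on each side.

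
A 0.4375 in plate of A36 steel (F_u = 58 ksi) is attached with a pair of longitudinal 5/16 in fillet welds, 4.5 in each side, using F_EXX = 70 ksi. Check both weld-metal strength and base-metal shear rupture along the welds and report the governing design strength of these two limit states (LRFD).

t_e = 0.707 × 0.3125 = 0.2209 in; L = 9 in.
Weld metal: φR_n = 0.75 × 0.6 × 70 × 0.2209 × 9 = 62.64 kips.
Base metal (shear rupture): φR_n = 0.75 × 0.6 × 58 × 0.4375 × 9 = 102.8 kips.
Governing: weld metal.

φR_n ≈ 62.6 kips (weld metal governs)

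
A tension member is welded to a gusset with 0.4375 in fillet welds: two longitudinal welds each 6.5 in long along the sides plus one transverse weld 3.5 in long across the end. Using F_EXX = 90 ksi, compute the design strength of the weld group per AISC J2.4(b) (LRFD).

t_e = 0.707 × 0.4375 = 0.3093 in.
R_nwl = 0.6 × 90 × 0.3093 × 13 = 217.1 kips (longitudinal, 2 welds).
R_nwt = 0.6 × 90 × 0.3093 × 3.5 = 58.46 kips (transverse, base value).
(i) R_nwl + R_nwt = 275.6 kips; (ii) 0.85 R_nwl + 1.5 R_nwt = 272.3 kips.
R_n = max = 275.6 kips [governs: (i)]; φR_n = 206.7 kips.

φR_n ≈ 207 kips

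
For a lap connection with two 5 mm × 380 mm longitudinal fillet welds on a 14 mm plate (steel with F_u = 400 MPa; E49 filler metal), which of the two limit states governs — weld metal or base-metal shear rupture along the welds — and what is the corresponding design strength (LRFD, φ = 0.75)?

E49XX → F_EXX = 490 MPa.
t_e = 0.707 × 5 = 3.535 mm; L = 760 mm.
Weld metal: φR_n = 0.75 × 0.6 × 490 × 3.535 × 760 × 10⁻³ = 592.4 kN.
Base metal (shear rupture): φR_n = 0.75 × 0.6 × 400 × 14 × 760 × 10⁻³ = 1915 kN.
Governing: weld metal.

φR_n ≈ 592 kN (weld metal governs)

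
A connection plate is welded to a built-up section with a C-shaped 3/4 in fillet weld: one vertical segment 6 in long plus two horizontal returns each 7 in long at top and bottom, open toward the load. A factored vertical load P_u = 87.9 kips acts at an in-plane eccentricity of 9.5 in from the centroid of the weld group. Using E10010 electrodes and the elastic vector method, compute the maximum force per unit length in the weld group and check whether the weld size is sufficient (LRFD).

f_max ≈ 21.8 kip/in; adequate

E100XX → F_EXX = 100 ksi.
Total weld length L_w = 20 in. Treat welds as unit-width lines.
Centroid: x̄ = 2×7×3.5 / 20 = 2.45 in from the vertical weld.
Polar moment about centroid: J = I_x + I_y = [6³/12 + 2×7×3²] + [6×2.45² + 2(7³/12 + 7×1.05²)] = 252.6 in³.
Direct shear f_v = P/L_w = 87.9 / 20 = 4.395 kip/in (vertical).
Torsion M = P·e = 87.9 × 9.5 = 835.05 kip·in.
Critical point at (x, y) = (4.55, 3) from centroid. f_tx = M·y/J = 9.917 kip/in; f_ty = M·x/J = 15.04 kip/in.
Resultant f_max = √[f_tx² + (f_v + f_ty)²] = √[9.917² + (4.395 + 15.04)²] = 21.82 kip/in.
Capacity per unit length: φr_n = 0.75 × 0.6 × 100 × (0.707 × 0.75) = 23.86 kip/in.
21.82 ≤ 23.86 → adequate.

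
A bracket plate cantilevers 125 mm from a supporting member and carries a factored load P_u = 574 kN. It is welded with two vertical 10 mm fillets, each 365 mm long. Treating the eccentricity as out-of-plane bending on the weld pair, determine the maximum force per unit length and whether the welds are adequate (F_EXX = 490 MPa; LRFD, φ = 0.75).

f_max ≈ 1800 N/mm; NOT adequate

L_w = 2 × 365 = 730 mm; section modulus (unit throat) S = 2 × L²/6 = 44410 mm².
Direct shear f_v = P/L_w = 574×10³/730 = 786.3 N/mm.
Moment M = P × e = 574×10³ × 125 = 71750000 N·mm; bending f_b = M/S = 1616 N/mm.
f_max = √(f_v² + f_b²) = √(786.3² + 1616²) = 1797 N/mm.
φr_n = 0.75 × 0.6 × 490 × (0.707 × 10) = 1559 N/mm → NOT adequate.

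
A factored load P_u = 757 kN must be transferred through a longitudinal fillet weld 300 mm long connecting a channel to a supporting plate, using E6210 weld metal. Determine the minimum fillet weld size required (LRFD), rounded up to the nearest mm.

E62XX → F_EXX = 620 MPa.
Total weld length L = 300 mm.
Required throat t_e = P_u / (φ × 0.6 F_EXX × L) = 757 / (0.75 × 0.6 × 620 × 300 × 10⁻³) = 9.044 mm.
Required leg w = t_e / 0.707 = 12.79 mm → use 13 mm.

w = 13 mm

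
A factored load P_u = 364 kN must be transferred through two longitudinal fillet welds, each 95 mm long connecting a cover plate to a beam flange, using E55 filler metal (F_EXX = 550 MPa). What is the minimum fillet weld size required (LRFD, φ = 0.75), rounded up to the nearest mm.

Total weld length L = 190 mm.
Required throat t_e = P_u / (φ × 0.6 F_EXX × L) = 364 / (0.75 × 0.6 × 550 × 190 × 10⁻³) = 7.741 mm.
Required leg w = t_e / 0.707 = 10.95 mm → use 11 mm.

w = 11 mm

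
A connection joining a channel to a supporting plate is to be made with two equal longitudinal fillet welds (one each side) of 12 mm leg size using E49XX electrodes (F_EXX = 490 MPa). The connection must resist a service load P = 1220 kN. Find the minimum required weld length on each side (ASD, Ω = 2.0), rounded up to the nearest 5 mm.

Throat t_e = 0.707 × 12 = 8.484 mm.
r_n/Ω = (0.6 × 490 × 8.484) / 2.0 = 1247 N/mm = 1.247 kN/mm.
L_req = P / (r_n/Ω) = 1220 / 1.247 = 978.2 mm total.
Per side: 978.2 / 2 = 489.1 mm.
Round up → use L = 490 mm on each side.

L = 490 mm on each side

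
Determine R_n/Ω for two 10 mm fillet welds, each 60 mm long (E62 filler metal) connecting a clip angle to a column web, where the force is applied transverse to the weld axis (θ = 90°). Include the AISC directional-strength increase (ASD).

R_n/Ω ≈ 237 kN

E62XX → F_EXX = 620 MPa.
t_e = 0.707 × 10 = 7.07 mm; A_we = 7.07 × 120 = 848.4 mm².
Directional factor: 1.0 + 0.5 sin^1.5(90°) = 1.5.
F_nw = 0.6 × 620 × 1.5 = 558 MPa.
R_n/Ω = (558 × 848.4) / 2.0 × 10⁻³ = 236.7 kN.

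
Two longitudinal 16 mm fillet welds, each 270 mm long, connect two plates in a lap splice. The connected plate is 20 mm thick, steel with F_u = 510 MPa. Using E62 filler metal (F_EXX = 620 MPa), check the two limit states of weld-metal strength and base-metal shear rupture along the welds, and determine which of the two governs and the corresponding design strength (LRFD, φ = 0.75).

φR_n ≈ 1700 kN (weld metal governs)

t_e = 0.707 × 16 = 11.31 mm; L = 540 mm.
Weld metal: φR_n = 0.75 × 0.6 × 620 × 11.31 × 540 × 10⁻³ = 1704 kN.
Base metal (shear rupture): φR_n = 0.75 × 0.6 × 510 × 20 × 540 × 10⁻³ = 2479 kN.
Governing: weld metal.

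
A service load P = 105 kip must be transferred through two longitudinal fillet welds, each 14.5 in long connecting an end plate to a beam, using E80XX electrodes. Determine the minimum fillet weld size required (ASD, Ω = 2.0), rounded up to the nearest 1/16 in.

w = 1/4 in

E80XX → F_EXX = 80 ksi.
Total weld length L = 29 in.
Required throat t_e = P × Ω / (0.6 F_EXX × L) = 105 × 2.0 / (0.6 × 80 × 29) = 0.1509 in.
Required leg w = t_e / 0.707 = 0.2134 in → use 1/4 in.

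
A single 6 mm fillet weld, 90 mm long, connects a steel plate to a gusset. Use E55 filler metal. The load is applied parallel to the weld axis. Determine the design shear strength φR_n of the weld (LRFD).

φR_n ≈ 94.5 kN

E55XX → F_EXX = 550 MPa.
Effective throat t_e = 0.707 × 6 = 4.242 mm.
Total length L = 90 mm; A_we = 4.242 × 90 = 381.8 mm².
F_nw = 0.6 F_EXX = 0.6 × 550 = 330 MPa.
φR_n = 0.75 × 330 × 381.8 × 10⁻³ = 94.49 kN.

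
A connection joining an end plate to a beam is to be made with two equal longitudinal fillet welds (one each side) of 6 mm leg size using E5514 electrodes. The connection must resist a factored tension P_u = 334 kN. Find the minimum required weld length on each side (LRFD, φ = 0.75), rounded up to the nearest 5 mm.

L = 160 mm on each side

E55XX → F_EXX = 550 MPa.
Throat t_e = 0.707 × 6 = 4.242 mm.
φr_n = 0.75 × 0.6 × 550 × 4.242 × 10⁻³ = 1.05 kN/mm.
L_req = P_u / φr_n = 334 / 1.05 = 318.1 mm total.
Per side: 318.1 / 2 = 159.1 mm.
Round up → use L = 160 mm on each side.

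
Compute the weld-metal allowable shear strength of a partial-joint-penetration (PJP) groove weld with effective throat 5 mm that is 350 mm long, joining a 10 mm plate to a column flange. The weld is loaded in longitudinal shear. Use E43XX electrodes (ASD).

E43XX → F_EXX = 430 MPa.
Effective throat (given) t_e = 5 mm.
A_we = 5 × 350 = 1750 mm².
F_nw = 0.6 F_EXX = 258 MPa.
R_n/Ω = (258 × 1750) / 2.0 × 10⁻³ = 225.8 kN.

R_n/Ω ≈ 226 kN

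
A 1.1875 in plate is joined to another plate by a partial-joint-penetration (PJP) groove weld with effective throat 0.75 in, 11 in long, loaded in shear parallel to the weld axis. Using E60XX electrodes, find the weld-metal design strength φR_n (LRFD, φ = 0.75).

E60XX → F_EXX = 60 ksi.
Effective throat (given) t_e = 0.75 in.
A_we = 0.75 × 11 = 8.25 in².
F_nw = 0.6 F_EXX = 36 ksi.
φR_n = 0.75 × 36 × 8.25 = 222.8 kips.

φR_n ≈ 223 kips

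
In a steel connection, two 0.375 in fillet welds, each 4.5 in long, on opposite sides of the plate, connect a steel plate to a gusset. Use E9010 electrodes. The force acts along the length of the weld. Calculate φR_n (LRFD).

E90XX → F_EXX = 90 ksi.
Effective throat t_e = 0.707 × 0.375 = 0.2651 in.
Total length L = 9 in; A_we = 0.2651 × 9 = 2.386 in².
F_nw = 0.6 F_EXX = 0.6 × 90 = 54 ksi.
φR_n = 0.75 × 54 × 2.386 = 96.64 kip.

φR_n ≈ 96.6 kip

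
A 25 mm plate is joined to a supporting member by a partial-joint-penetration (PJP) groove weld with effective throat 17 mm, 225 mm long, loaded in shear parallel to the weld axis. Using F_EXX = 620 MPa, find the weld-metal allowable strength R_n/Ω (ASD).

R_n/Ω ≈ 711 kN

Effective throat (given) t_e = 17 mm.
A_we = 17 × 225 = 3825 mm².
F_nw = 0.6 F_EXX = 372 MPa.
R_n/Ω = (372 × 3825) / 2.0 × 10⁻³ = 711.5 kN.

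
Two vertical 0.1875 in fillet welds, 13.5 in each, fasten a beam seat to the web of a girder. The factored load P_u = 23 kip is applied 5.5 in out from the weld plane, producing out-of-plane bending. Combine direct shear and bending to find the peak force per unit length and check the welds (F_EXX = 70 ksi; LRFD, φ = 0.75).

L_w = 2 × 13.5 = 27 in; section modulus (unit throat) S = 2 × L²/6 = 60.75 in².
Direct shear f_v = P/L_w = 23/27 = 0.8519 kip/in.
Moment M = P × e = 23 × 5.5 = 126.5 kip·in; bending f_b = M/S = 2.082 kip/in.
f_max = √(f_v² + f_b²) = √(0.8519² + 2.082²) = 2.25 kip/in.
φr_n = 0.75 × 0.6 × 70 × (0.707 × 0.1875) = 4.176 kip/in → adequate.

f_max ≈ 2.25 kip/in; adequate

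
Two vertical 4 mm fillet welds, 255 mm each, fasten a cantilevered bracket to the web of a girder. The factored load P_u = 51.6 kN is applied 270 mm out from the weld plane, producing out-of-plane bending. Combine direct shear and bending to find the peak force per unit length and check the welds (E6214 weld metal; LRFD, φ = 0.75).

f_max ≈ 651 N/mm; adequate

E62XX → F_EXX = 620 MPa.
L_w = 2 × 255 = 510 mm; section modulus (unit throat) S = 2 × L²/6 = 21680 mm².
Direct shear f_v = P/L_w = 51.6×10³/510 = 101.2 N/mm.
Moment M = P × e = 51.6×10³ × 270 = 13932000 N·mm; bending f_b = M/S = 642.8 N/mm.
f_max = √(f_v² + f_b²) = √(101.2² + 642.8²) = 650.7 N/mm.
φr_n = 0.75 × 0.6 × 620 × (0.707 × 4) = 789 N/mm → adequate.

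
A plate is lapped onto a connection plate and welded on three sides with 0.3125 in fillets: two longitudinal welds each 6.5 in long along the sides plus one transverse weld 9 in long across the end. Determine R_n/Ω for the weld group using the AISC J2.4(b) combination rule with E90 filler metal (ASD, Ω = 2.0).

E90XX → F_EXX = 90 ksi.
t_e = 0.707 × 0.3125 = 0.2209 in.
R_nwl = 0.6 × 90 × 0.2209 × 13 = 155.1 kip (longitudinal, 2 welds).
R_nwt = 0.6 × 90 × 0.2209 × 9 = 107.4 kip (transverse, base value).
(i) R_nwl + R_nwt = 262.5 kip; (ii) 0.85 R_nwl + 1.5 R_nwt = 292.9 kip.
R_n = max = 292.9 kip [governs: (ii)]; R_n/Ω = 146.4 kip.

R_n/Ω ≈ 146 kip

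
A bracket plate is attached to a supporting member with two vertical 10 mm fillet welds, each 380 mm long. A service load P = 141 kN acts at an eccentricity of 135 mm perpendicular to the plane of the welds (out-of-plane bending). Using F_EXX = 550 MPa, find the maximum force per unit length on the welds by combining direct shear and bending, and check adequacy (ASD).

f_max ≈ 437 N/mm; adequate

L_w = 2 × 380 = 760 mm; section modulus (unit throat) S = 2 × L²/6 = 48130 mm².
Direct shear f_v = P/L_w = 141×10³/760 = 185.5 N/mm.
Moment M = P × e = 141×10³ × 135 = 19035000 N·mm; bending f_b = M/S = 395.5 N/mm.
f_max = √(f_v² + f_b²) = √(185.5² + 395.5²) = 436.8 N/mm.
r_n/Ω = (1/2.0) × 0.6 × 550 × (0.707 × 10) = 1167 N/mm → adequate.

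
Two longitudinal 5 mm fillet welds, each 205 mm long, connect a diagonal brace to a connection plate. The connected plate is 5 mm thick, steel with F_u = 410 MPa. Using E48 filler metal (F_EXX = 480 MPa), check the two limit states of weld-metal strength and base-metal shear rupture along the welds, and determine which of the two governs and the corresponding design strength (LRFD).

φR_n ≈ 313 kN (weld metal governs)

t_e = 0.707 × 5 = 3.535 mm; L = 410 mm.
Weld metal: φR_n = 0.75 × 0.6 × 480 × 3.535 × 410 × 10⁻³ = 313.1 kN.
Base metal (shear rupture): φR_n = 0.75 × 0.6 × 410 × 5 × 410 × 10⁻³ = 378.2 kN.
Governing: weld metal.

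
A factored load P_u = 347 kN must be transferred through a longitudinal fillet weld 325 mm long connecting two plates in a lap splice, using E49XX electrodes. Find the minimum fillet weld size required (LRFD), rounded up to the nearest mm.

E49XX → F_EXX = 490 MPa.
Total weld length L = 325 mm.
Required throat t_e = P_u / (φ × 0.6 F_EXX × L) = 347 / (0.75 × 0.6 × 490 × 325 × 10⁻³) = 4.842 mm.
Required leg w = t_e / 0.707 = 6.849 mm → use 7 mm.

w = 7 mm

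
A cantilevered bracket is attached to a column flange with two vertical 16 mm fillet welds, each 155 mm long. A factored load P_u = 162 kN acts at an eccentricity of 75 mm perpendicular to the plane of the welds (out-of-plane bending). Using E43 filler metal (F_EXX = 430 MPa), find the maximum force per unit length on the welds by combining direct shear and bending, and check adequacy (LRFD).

f_max ≈ 1600 N/mm; adequate

L_w = 2 × 155 = 310 mm; section modulus (unit throat) S = 2 × L²/6 = 8008 mm².
Direct shear f_v = P/L_w = 162×10³/310 = 522.6 N/mm.
Moment M = P × e = 162×10³ × 75 = 12150000 N·mm; bending f_b = M/S = 1517 N/mm.
f_max = √(f_v² + f_b²) = √(522.6² + 1517²) = 1605 N/mm.
φr_n = 0.75 × 0.6 × 430 × (0.707 × 16) = 2189 N/mm → adequate.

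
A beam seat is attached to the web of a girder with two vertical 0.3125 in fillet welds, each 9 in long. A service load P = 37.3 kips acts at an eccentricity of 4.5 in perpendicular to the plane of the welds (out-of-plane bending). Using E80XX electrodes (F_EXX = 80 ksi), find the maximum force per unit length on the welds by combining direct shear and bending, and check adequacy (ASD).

L_w = 2 × 9 = 18 in; section modulus (unit throat) S = 2 × L²/6 = 27 in².
Direct shear f_v = P/L_w = 37.3/18 = 2.072 kip/in.
Moment M = P × e = 37.3 × 4.5 = 167.85 kip·in; bending f_b = M/S = 6.217 kip/in.
f_max = √(f_v² + f_b²) = √(2.072² + 6.217²) = 6.553 kip/in.
r_n/Ω = (1/2.0) × 0.6 × 80 × (0.707 × 0.3125) = 5.302 kip/in → NOT adequate.

f_max ≈ 6.55 kip/in; NOT adequate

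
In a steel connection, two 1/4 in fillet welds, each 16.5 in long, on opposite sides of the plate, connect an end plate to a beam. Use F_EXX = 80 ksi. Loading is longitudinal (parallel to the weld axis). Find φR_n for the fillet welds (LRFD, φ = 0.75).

Effective throat t_e = 0.707 × 0.25 = 0.1767 in.
Total length L = 33 in; A_we = 0.1767 × 33 = 5.833 in².
F_nw = 0.6 F_EXX = 0.6 × 80 = 48 ksi.
φR_n = 0.75 × 48 × 5.833 = 210 kips.

φR_n ≈ 210 kips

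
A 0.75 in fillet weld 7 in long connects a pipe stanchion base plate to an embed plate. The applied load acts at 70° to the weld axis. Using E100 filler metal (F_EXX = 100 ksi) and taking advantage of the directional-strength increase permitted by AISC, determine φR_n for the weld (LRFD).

t_e = 0.707 × 0.75 = 0.5302 in; A_we = 0.5302 × 7 = 3.712 in².
Directional factor: 1.0 + 0.5 sin^1.5(70°) = 1.455.
F_nw = 0.6 × 100 × 1.455 = 87.33 ksi.
φR_n = 0.75 × 87.33 × 3.712 = 243.1 kip.

φR_n ≈ 243 kip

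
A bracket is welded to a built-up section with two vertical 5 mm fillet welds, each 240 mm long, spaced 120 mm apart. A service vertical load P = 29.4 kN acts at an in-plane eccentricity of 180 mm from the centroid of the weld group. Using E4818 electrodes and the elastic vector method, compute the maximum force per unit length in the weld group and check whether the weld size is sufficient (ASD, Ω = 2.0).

f_max ≈ 211 N/mm; adequate

E48XX → F_EXX = 480 MPa.
Total weld length L_w = 480 mm. Treat welds as unit-width lines.
Polar moment about centroid: J = 2[d³/12 + d(b/2)²] = 2[240³/12 + 240×60²] = 4032000 mm³.
Direct shear f_v = P/L_w = 29.4×10³ / 480 = 61.25 N/mm (vertical).
Torsion M = P·e = 29.4×10³ × 180 = 5292000 N·mm.
Critical point at (x, y) = (60, 120) from centroid. f_tx = M·y/J = 157.5 N/mm; f_ty = M·x/J = 78.75 N/mm.
Resultant f_max = √[f_tx² + (f_v + f_ty)²] = √[157.5² + (61.25 + 78.75)²] = 210.7 N/mm.
Capacity per unit length: r_n/Ω = (1/2.0) × 0.6 × 480 × (0.707 × 5) = 509 N/mm.
210.7 ≤ 509 → adequate.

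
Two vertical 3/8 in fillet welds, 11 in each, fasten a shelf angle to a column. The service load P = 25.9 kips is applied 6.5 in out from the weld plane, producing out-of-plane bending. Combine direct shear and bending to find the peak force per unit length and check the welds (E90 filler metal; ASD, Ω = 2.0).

f_max ≈ 4.34 kip/in; adequate

E90XX → F_EXX = 90 ksi.
L_w = 2 × 11 = 22 in; section modulus (unit throat) S = 2 × L²/6 = 40.33 in².
Direct shear f_v = P/L_w = 25.9/22 = 1.177 kip/in.
Moment M = P × e = 25.9 × 6.5 = 168.35 kip·in; bending f_b = M/S = 4.174 kip/in.
f_max = √(f_v² + f_b²) = √(1.177² + 4.174²) = 4.337 kip/in.
r_n/Ω = (1/2.0) × 0.6 × 90 × (0.707 × 0.375) = 7.158 kip/in → adequate.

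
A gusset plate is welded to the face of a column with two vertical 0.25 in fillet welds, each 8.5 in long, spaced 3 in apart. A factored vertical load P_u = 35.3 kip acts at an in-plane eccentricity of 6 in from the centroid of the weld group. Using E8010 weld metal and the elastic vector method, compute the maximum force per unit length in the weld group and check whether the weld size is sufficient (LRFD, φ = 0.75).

E80XX → F_EXX = 80 ksi.
Total weld length L_w = 17 in. Treat welds as unit-width lines.
Polar moment about centroid: J = 2[d³/12 + d(b/2)²] = 2[8.5³/12 + 8.5×1.5²] = 140.6 in³.
Direct shear f_v = P/L_w = 35.3 / 17 = 2.076 kip/in (vertical).
Torsion M = P·e = 35.3 × 6 = 211.8 kip·in.
Critical point at (x, y) = (1.5, 4.25) from centroid. f_tx = M·y/J = 6.402 kip/in; f_ty = M·x/J = 2.26 kip/in.
Resultant f_max = √[f_tx² + (f_v + f_ty)²] = √[6.402² + (2.076 + 2.26)²] = 7.732 kip/in.
Capacity per unit length: φr_n = 0.75 × 0.6 × 80 × (0.707 × 0.25) = 6.363 kip/in.
7.732 > 6.363 → NOT adequate.

f_max ≈ 7.73 kip/in; NOT adequate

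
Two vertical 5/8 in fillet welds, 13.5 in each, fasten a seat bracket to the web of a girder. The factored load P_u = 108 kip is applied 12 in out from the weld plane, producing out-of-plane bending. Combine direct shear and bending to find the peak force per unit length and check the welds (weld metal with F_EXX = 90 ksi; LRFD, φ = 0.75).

L_w = 2 × 13.5 = 27 in; section modulus (unit throat) S = 2 × L²/6 = 60.75 in².
Direct shear f_v = P/L_w = 108/27 = 4 kip/in.
Moment M = P × e = 108 × 12 = 1296 kip·in; bending f_b = M/S = 21.33 kip/in.
f_max = √(f_v² + f_b²) = √(4² + 21.33²) = 21.71 kip/in.
φr_n = 0.75 × 0.6 × 90 × (0.707 × 0.625) = 17.9 kip/in → NOT adequate.

f_max ≈ 21.7 kip/in; NOT adequate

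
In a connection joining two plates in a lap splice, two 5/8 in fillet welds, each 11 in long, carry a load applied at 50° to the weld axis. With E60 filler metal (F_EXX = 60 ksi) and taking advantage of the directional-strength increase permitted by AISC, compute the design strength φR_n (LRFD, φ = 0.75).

t_e = 0.707 × 0.625 = 0.4419 in; A_we = 0.4419 × 22 = 9.721 in².
Directional factor: 1.0 + 0.5 sin^1.5(50°) = 1.335.
F_nw = 0.6 × 60 × 1.335 = 48.07 ksi.
φR_n = 0.75 × 48.07 × 9.721 = 350.5 kip.

φR_n ≈ 350 kip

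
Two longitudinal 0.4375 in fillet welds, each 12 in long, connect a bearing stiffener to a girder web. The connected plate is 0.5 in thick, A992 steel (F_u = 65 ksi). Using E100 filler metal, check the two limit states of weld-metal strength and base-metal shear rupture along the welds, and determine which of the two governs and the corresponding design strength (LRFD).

φR_n ≈ 334 kips (weld metal governs)

E100XX → F_EXX = 100 ksi.
t_e = 0.707 × 0.4375 = 0.3093 in; L = 24 in.
Weld metal: φR_n = 0.75 × 0.6 × 100 × 0.3093 × 24 = 334.1 kips.
Base metal (shear rupture): φR_n = 0.75 × 0.6 × 65 × 0.5 × 24 = 351 kips.
Governing: weld metal.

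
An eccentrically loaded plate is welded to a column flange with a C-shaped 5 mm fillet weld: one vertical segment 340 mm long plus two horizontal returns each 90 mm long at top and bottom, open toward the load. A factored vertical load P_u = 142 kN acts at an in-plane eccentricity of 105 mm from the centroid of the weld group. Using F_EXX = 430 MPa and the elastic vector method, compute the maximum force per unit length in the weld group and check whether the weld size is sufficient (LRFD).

f_max ≈ 491 N/mm; adequate

Total weld length L_w = 520 mm. Treat welds as unit-width lines.
Centroid: x̄ = 2×90×45 / 520 = 15.58 mm from the vertical weld.
Polar moment about centroid: J = I_x + I_y = [340³/12 + 2×90×170²] + [340×15.58² + 2(90³/12 + 90×29.42²)] = 8837000 mm³.
Direct shear f_v = P/L_w = 142×10³ / 520 = 273.1 N/mm (vertical).
Torsion M = P·e = 142×10³ × 105 = 14910000 N·mm.
Critical point at (x, y) = (74.42, 170) from centroid. f_tx = M·y/J = 286.8 N/mm; f_ty = M·x/J = 125.6 N/mm.
Resultant f_max = √[f_tx² + (f_v + f_ty)²] = √[286.8² + (273.1 + 125.6)²] = 491.1 N/mm.
Capacity per unit length: φr_n = 0.75 × 0.6 × 430 × (0.707 × 5) = 684 N/mm.
491.1 ≤ 684 → adequate.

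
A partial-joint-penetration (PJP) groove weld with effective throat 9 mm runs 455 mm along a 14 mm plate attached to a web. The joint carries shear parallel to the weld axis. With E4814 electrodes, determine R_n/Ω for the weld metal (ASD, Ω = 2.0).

E48XX → F_EXX = 480 MPa.
Effective throat (given) t_e = 9 mm.
A_we = 9 × 455 = 4095 mm².
F_nw = 0.6 F_EXX = 288 MPa.
R_n/Ω = (288 × 4095) / 2.0 × 10⁻³ = 589.7 kN.

R_n/Ω ≈ 590 kN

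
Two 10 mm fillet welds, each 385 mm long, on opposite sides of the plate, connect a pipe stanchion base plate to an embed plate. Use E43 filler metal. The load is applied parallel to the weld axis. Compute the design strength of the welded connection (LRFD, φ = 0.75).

E43XX → F_EXX = 430 MPa.
Effective throat t_e = 0.707 × 10 = 7.07 mm.
Total length L = 770 mm; A_we = 7.07 × 770 = 5444 mm².
F_nw = 0.6 F_EXX = 0.6 × 430 = 258 MPa.
φR_n = 0.75 × 258 × 5444 × 10⁻³ = 1053 kN.

φR_n ≈ 1050 kN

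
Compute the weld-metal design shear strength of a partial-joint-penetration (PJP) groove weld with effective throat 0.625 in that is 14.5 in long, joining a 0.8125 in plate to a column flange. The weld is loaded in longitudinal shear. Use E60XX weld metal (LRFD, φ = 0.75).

E60XX → F_EXX = 60 ksi.
Effective throat (given) t_e = 0.625 in.
A_we = 0.625 × 14.5 = 9.062 in².
F_nw = 0.6 F_EXX = 36 ksi.
φR_n = 0.75 × 36 × 9.062 = 244.7 kips.

φR_n ≈ 245 kips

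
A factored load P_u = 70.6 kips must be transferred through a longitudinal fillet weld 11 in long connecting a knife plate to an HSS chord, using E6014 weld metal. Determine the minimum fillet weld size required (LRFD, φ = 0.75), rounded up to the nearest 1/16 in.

w = 3/8 in

E60XX → F_EXX = 60 ksi.
Total weld length L = 11 in.
Required throat t_e = P_u / (φ × 0.6 F_EXX × L) = 70.6 / (0.75 × 0.6 × 60 × 11) = 0.2377 in.
Required leg w = t_e / 0.707 = 0.3362 in → use 3/8 in.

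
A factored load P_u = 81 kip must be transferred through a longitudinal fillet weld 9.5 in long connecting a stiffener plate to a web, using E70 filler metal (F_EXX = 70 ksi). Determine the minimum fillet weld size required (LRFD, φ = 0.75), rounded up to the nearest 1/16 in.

w = 7/16 in

Total weld length L = 9.5 in.
Required throat t_e = P_u / (φ × 0.6 F_EXX × L) = 81 / (0.75 × 0.6 × 70 × 9.5) = 0.2707 in.
Required leg w = t_e / 0.707 = 0.3829 in → use 7/16 in.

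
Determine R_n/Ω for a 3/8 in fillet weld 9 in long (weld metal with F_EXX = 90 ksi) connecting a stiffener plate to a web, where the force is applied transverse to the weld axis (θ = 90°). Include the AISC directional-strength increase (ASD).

R_n/Ω ≈ 96.6 kip

t_e = 0.707 × 0.375 = 0.2651 in; A_we = 0.2651 × 9 = 2.386 in².
Directional factor: 1.0 + 0.5 sin^1.5(90°) = 1.5.
F_nw = 0.6 × 90 × 1.5 = 81 ksi.
R_n/Ω = (81 × 2.386) / 2.0 = 96.64 kip.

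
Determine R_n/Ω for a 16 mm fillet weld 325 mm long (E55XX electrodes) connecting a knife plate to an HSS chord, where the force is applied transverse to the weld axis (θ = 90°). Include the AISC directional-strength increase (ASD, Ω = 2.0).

E55XX → F_EXX = 550 MPa.
t_e = 0.707 × 16 = 11.31 mm; A_we = 11.31 × 325 = 3676 mm².
Directional factor: 1.0 + 0.5 sin^1.5(90°) = 1.5.
F_nw = 0.6 × 550 × 1.5 = 495 MPa.
R_n/Ω = (495 × 3676) / 2.0 × 10⁻³ = 909.9 kN.

R_n/Ω ≈ 910 kN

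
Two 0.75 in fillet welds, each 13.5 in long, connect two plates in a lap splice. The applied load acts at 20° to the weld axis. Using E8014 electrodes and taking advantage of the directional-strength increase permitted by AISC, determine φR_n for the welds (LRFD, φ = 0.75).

E80XX → F_EXX = 80 ksi.
t_e = 0.707 × 0.75 = 0.5302 in; A_we = 0.5302 × 27 = 14.32 in².
Directional factor: 1.0 + 0.5 sin^1.5(20°) = 1.1.
F_nw = 0.6 × 80 × 1.1 = 52.8 ksi.
φR_n = 0.75 × 52.8 × 14.32 = 566.9 kip.

φR_n ≈ 567 kip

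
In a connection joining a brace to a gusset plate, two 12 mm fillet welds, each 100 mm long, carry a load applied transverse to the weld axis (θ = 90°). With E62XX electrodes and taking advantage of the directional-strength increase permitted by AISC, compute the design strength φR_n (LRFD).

φR_n ≈ 710 kN

E62XX → F_EXX = 620 MPa.
t_e = 0.707 × 12 = 8.484 mm; A_we = 8.484 × 200 = 1697 mm².
Directional factor: 1.0 + 0.5 sin^1.5(90°) = 1.5.
F_nw = 0.6 × 620 × 1.5 = 558 MPa.
φR_n = 0.75 × 558 × 1697 × 10⁻³ = 710.1 kN.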